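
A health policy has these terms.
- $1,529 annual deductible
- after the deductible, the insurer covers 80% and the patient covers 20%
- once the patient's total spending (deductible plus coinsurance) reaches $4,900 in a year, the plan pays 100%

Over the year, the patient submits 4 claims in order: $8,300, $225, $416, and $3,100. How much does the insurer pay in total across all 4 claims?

$8,409.60

Claim 1 ($8,300): $1,529 to deductible, leaving $6,771; patient's 20% is $1,354.20. Patient pays $2,883.20; OOP now $2,883.20. Insurer: $8,300 − $2,883.20 = $5,416.80.
Claim 2 ($225): 20% coinsurance on $225 = $45. Patient pays $45; OOP now $2,928.20. Insurer: $225 − $45 = $180.
Claim 3 ($416): 20% coinsurance on $416 = $83.20. Patient owes $83.20 (running OOP $3,011.40). Insurer: $416 − $83.20 = $332.80.
Claim 4 ($3,100): deductible met; 20% of $3,100 = $620. Patient pays $620; OOP now $3,631.40. Insurer: $3,100 − $620 = $2,480.
Insurer total = bills − patient's total = $12,041 − $3,631.40 = $8,409.60.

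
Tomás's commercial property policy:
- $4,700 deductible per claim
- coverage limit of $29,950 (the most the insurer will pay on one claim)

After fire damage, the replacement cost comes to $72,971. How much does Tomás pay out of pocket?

$43,021

Less the $4,700 deductible: $72,971 − $4,700 = $68,271.
The $29,950 per-incident cap binds; insurer pays $29,950.
Business's share is the uncovered remainder: $72,971 − $29,950 = $43,021.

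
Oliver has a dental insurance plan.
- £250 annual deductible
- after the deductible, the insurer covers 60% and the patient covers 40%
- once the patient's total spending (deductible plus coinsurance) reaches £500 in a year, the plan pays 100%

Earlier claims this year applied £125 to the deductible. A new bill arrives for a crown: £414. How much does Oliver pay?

Remaining deductible: £250 − £125 = £125.
The remaining £289 (= £414 − £125) moves to coinsurance.
40% of £289 = £115.60 falls to the patient.
Patient responsibility before any cap: £125 + £115.60 = £240.60.
Total out-of-pocket so far would be £125 + £240.60 = £365.60, below the £500 cap — no reduction.

£240.60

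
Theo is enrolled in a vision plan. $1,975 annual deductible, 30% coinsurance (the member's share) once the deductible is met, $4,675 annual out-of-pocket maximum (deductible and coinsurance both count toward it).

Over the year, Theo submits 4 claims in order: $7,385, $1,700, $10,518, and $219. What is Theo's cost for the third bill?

Claim 1 — $7,385: $1,975 to deductible, leaving $5,410; member's 30% is $1,623. Member owes $3,598 (running OOP $3,598).
Claim 2 — $1,700: deductible met; 30% of $1,700 = $510. Cost to member: $510. OOP to date $4,108.
Claim 3 — $10,518: deductible already satisfied, so member's share is 30% × $10,518 = $3,155.40. Adding that to $4,108 gives $7,263.40, past the $4,675 cap; member pays only $4,675 − $4,108 = $567.

$567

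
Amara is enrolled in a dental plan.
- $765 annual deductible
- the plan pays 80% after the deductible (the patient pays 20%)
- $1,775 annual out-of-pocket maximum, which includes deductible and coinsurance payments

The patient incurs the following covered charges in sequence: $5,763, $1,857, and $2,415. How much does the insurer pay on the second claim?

$1,846.60

Claim 1 ($5,763): deductible takes $765, $4,998 remains; 20% of $4,998 = $999.60. Patient pays $1,764.60; OOP now $1,764.60. Insurer: $5,763 − $1,764.60 = $3,998.40.
Claim 2 ($1,857): 20% coinsurance on $1,857 = $371.40. That would push OOP to $2,136, over the $1,775 cap, so patient pays $1,775 − $1,764.60 = $10.40. Insurer: $1,857 − $10.40 = $1,846.60.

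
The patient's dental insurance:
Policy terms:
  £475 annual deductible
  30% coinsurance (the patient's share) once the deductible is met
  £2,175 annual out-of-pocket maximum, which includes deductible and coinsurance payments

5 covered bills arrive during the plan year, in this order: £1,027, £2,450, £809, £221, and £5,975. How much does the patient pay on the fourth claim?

£66.30

Bill 1, £1,027: deductible takes £475, £552 remains; coinsurance £552 × 30% = £165.60. Patient pays £640.60; OOP now £640.60.
Bill 2, £2,450: deductible already satisfied, so patient's share is 30% × £2,450 = £735. Cost to patient: £735. OOP to date £1,375.60.
Bill 3, £809: 30% coinsurance on £809 = £242.70. Patient owes £242.70 (running OOP £1,618.30).
Bill 4, £221: deductible met; 30% of £221 = £66.30. Patient owes £66.30 (running OOP £1,684.60).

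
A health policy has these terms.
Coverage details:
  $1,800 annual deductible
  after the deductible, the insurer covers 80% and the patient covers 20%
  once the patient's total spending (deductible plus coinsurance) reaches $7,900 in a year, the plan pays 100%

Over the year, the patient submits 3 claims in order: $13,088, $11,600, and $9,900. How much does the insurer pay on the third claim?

#1 ($13,088): $1,800 to deductible, leaving $11,288; coinsurance $11,288 × 20% = $2,257.60. Cost to patient: $4,057.60. OOP to date $4,057.60. Plan pays $13,088 − $4,057.60 = $9,030.40.
#2 ($11,600): deductible already satisfied, so patient's share is 20% × $11,600 = $2,320. Patient pays $2,320; OOP now $6,377.60. Insurer: $11,600 − $2,320 = $9,280.
#3 ($9,900): deductible already satisfied, so patient's share is 20% × $9,900 = $1,980. That would push OOP to $8,357.60, over the $7,900 cap, so patient pays $7,900 − $6,377.60 = $1,522.40. Insurer: $9,900 − $1,522.40 = $8,377.60.

$8,377.60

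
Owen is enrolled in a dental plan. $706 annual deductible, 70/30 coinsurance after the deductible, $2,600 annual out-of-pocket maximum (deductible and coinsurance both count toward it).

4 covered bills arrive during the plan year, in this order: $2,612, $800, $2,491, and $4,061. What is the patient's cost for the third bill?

#1 ($2,612): $706 finishes the deductible; $1,906 goes to coinsurance; coinsurance $1,906 × 30% = $571.80. Cost to patient: $1,277.80. OOP to date $1,277.80.
#2 ($800): deductible already satisfied, so patient's share is 30% × $800 = $240. Cost to patient: $240. OOP to date $1,517.80.
#3 ($2,491): 30% coinsurance on $2,491 = $747.30. Patient pays $747.30; OOP now $2,265.10.

$747.30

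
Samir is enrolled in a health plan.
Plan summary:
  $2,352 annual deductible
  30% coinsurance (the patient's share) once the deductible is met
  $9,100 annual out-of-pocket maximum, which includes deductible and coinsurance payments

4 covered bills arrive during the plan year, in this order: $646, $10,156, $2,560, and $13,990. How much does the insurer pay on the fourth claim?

Claim 1 — $646: fully absorbed by the deductible. Cost to patient: $646. OOP to date $646. Plan pays $646 − $646 = $0.
Claim 2 — $10,156: $1,706 finishes the deductible; $8,450 goes to coinsurance; patient's 30% is $2,535. Patient owes $4,241 (running OOP $4,887). Insurer: $10,156 − $4,241 = $5,915.
Claim 3 — $2,560: deductible met; 30% of $2,560 = $768. Cost to patient: $768. OOP to date $5,655. Plan pays $2,560 − $768 = $1,792.
Claim 4 — $13,990: deductible met; 30% of $13,990 = $4,197. Adding that to $5,655 gives $9,852, past the $9,100 cap; patient pays only $9,100 − $5,655 = $3,445. Plan pays $13,990 − $3,445 = $10,545.

$10,545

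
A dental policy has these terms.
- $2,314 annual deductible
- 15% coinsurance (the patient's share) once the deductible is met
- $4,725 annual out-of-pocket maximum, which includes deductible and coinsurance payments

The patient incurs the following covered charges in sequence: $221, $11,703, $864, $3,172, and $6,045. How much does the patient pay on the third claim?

$129.60

Claim 1 — $221: fully absorbed by the deductible. Patient owes $221 (running OOP $221).
Claim 2 — $11,703: $2,093 to deductible, leaving $9,610; patient's 15% is $1,441.50. Patient pays $3,534.50; OOP now $3,755.50.
Claim 3 — $864: deductible already satisfied, so patient's share is 15% × $864 = $129.60. Patient owes $129.60 (running OOP $3,885.10).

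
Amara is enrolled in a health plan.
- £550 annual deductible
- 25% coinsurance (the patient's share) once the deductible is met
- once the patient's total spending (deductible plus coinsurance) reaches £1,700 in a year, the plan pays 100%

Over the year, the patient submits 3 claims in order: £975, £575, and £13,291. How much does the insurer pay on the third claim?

Claim 1 (£975): £550 finishes the deductible; £425 goes to coinsurance; patient's 25% is £106.25. Cost to patient: £656.25. OOP to date £656.25. Plan pays £975 − £656.25 = £318.75.
Claim 2 (£575): deductible met; 25% of £575 = £143.75. Patient pays £143.75; OOP now £800. Plan pays £575 − £143.75 = £431.25.
Claim 3 (£13,291): deductible met; 25% of £13,291 = £3,322.75. Adding that to £800 gives £4,122.75, past the £1,700 cap; patient pays only £1,700 − £800 = £900. Plan pays £13,291 − £900 = £12,391.

£12,391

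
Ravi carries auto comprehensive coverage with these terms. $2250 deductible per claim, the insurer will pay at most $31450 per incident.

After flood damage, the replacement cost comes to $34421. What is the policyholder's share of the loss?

$2971

Subtract the deductible: $34421 − $2250 = $32171.
The $31450 per-incident cap binds; insurer pays $31450.
Policyholder's share is the uncovered remainder: $34421 − $31450 = $2971.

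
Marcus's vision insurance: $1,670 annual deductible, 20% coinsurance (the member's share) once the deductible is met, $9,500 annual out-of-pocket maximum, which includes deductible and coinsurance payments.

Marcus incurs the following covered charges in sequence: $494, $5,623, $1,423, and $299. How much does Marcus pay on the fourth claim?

$59.80

Claim 1 ($494): all of it applies to the deductible. Cost to member: $494. OOP to date $494.
Claim 2 ($5,623): $1,176 finishes the deductible; $4,447 goes to coinsurance; 20% of $4,447 = $889.40. Member owes $2,065.40 (running OOP $2,559.40).
Claim 3 ($1,423): deductible already satisfied, so member's share is 20% × $1,423 = $284.60. Cost to member: $284.60. OOP to date $2,844.
Claim 4 ($299): deductible met; 20% of $299 = $59.80. Cost to member: $59.80. OOP to date $2,903.80.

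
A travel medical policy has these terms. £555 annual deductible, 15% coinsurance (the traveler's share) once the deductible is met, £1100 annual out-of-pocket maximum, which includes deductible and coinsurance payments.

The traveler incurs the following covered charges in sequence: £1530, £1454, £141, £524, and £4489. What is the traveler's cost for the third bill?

#1 (£1530): £555 finishes the deductible; £975 goes to coinsurance; 15% of £975 = £146.25. Traveler pays £701.25; OOP now £701.25.
#2 (£1454): deductible already satisfied, so traveler's share is 15% × £1454 = £218.10. Traveler owes £218.10 (running OOP £919.35).
#3 (£141): 15% coinsurance on £141 = £21.15. Traveler owes £21.15 (running OOP £940.50).

£21.15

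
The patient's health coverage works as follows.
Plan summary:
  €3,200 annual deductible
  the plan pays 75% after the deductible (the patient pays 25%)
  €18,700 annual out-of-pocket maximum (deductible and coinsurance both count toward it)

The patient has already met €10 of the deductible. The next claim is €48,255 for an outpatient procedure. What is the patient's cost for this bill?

€14,456.25

Deductible still to meet: €3,200 − €10 = €3,190.
After the €3,190 deductible portion, €48,255 − €3,190 = €45,065 is subject to coinsurance.
Patient's 25% share of €45,065 is €11,266.25.
That puts the patient's cost at €3,190 + €11,266.25 = €14,456.25 before any cap.
Total out-of-pocket so far would be €10 + €14,456.25 = €14,466.25, below the €18,700 cap — no reduction.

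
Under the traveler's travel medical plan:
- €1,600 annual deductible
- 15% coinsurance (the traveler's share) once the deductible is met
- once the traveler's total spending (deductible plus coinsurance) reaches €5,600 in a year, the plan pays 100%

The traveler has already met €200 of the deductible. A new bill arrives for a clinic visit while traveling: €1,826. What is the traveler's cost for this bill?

€1,463.90

€200 of the €1,600 deductible is already met, leaving €1,400.
The remaining €426 (= €1,826 − €1,400) moves to coinsurance.
15% of €426 = €63.90 falls to the traveler.
Traveler responsibility before any cap: €1,400 + €63.90 = €1,463.90.
Total out-of-pocket so far would be €200 + €1,463.90 = €1,663.90, below the €5,600 cap — no reduction.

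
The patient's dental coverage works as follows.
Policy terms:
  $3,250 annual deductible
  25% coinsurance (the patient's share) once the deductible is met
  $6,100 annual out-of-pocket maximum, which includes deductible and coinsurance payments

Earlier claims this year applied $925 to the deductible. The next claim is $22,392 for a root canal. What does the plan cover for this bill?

$925 of the $3,250 deductible is already met, leaving $2,325.
The remaining $20,067 (= $22,392 − $2,325) moves to coinsurance.
25% of $20,067 = $5,016.75 falls to the patient.
Patient responsibility before any cap: $2,325 + $5,016.75 = $7,341.75.
Year-to-date out-of-pocket would reach $925 + $7,341.75 = $8,266.75, above the $6,100 maximum, so the patient pays only $6,100 − $925 = $5,175.
The plan picks up $22,392 − $5,175 = $17,217.

$17,217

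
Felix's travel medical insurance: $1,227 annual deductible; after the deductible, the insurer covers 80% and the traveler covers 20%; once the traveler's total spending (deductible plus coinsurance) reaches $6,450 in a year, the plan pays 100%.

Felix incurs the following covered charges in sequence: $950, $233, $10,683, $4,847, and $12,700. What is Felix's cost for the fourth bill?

Bill 1, $950: fully absorbed by the deductible. Traveler owes $950 (running OOP $950).
Bill 2, $233: entire amount goes to the deductible. Traveler pays $233; OOP now $1,183.
Bill 3, $10,683: $44 finishes the deductible; $10,639 goes to coinsurance; coinsurance $10,639 × 20% = $2,127.80. Traveler owes $2,171.80 (running OOP $3,354.80).
Bill 4, $4,847: deductible met; 20% of $4,847 = $969.40. Traveler owes $969.40 (running OOP $4,324.20).

$969.40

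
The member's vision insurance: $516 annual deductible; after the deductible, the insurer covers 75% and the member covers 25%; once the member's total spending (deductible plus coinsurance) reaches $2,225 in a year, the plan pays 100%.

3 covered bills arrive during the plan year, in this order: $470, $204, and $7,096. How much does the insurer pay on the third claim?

$5,426.50

Claim 1 ($470): entire amount goes to the deductible. Member pays $470; OOP now $470. Plan pays $470 − $470 = $0.
Claim 2 ($204): deductible takes $46, $158 remains; member's 25% is $39.50. Member owes $85.50 (running OOP $555.50). Insurer: $204 − $85.50 = $118.50.
Claim 3 ($7,096): deductible already satisfied, so member's share is 25% × $7,096 = $1,774. Adding that to $555.50 gives $2,329.50, past the $2,225 cap; member pays only $2,225 − $555.50 = $1,669.50. Plan pays $7,096 − $1,669.50 = $5,426.50.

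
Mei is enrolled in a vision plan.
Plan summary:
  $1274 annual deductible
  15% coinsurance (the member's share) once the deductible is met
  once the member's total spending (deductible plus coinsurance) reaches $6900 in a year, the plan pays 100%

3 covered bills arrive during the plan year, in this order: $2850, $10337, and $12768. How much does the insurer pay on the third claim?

$10852.80

Claim 1 — $2850: deductible takes $1274, $1576 remains; coinsurance $1576 × 15% = $236.40. Member owes $1510.40 (running OOP $1510.40). Plan pays $2850 − $1510.40 = $1339.60.
Claim 2 — $10337: deductible already satisfied, so member's share is 15% × $10337 = $1550.55. Member owes $1550.55 (running OOP $3060.95). Insurer: $10337 − $1550.55 = $8786.45.
Claim 3 — $12768: deductible already satisfied, so member's share is 15% × $12768 = $1915.20. Cost to member: $1915.20. OOP to date $4976.15. Plan pays $12768 − $1915.20 = $10852.80.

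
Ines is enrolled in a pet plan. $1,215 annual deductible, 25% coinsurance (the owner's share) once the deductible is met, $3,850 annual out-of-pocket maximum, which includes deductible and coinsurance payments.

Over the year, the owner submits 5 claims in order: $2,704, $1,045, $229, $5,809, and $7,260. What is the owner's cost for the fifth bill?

Bill 1, $2,704: $1,215 finishes the deductible; $1,489 goes to coinsurance; owner's 25% is $372.25. Owner owes $1,587.25 (running OOP $1,587.25).
Bill 2, $1,045: deductible already satisfied, so owner's share is 25% × $1,045 = $261.25. Cost to owner: $261.25. OOP to date $1,848.50.
Bill 3, $229: 25% coinsurance on $229 = $57.25. Owner owes $57.25 (running OOP $1,905.75).
Bill 4, $5,809: deductible met; 25% of $5,809 = $1,452.25. Cost to owner: $1,452.25. OOP to date $3,358.
Bill 5, $7,260: deductible already satisfied, so owner's share is 25% × $7,260 = $1,815. OOP would hit $5,173 > $3,850, so the cap limits the owner to $3,850 − $3,358 = $492.

$492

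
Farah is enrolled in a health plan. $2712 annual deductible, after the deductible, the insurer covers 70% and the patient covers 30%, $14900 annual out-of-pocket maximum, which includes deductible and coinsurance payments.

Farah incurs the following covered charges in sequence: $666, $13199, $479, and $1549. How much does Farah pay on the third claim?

$143.70

Claim 1 — $666: all of it applies to the deductible. Cost to patient: $666. OOP to date $666.
Claim 2 — $13199: $2046 to deductible, leaving $11153; coinsurance $11153 × 30% = $3345.90. Cost to patient: $5391.90. OOP to date $6057.90.
Claim 3 — $479: deductible already satisfied, so patient's share is 30% × $479 = $143.70. Patient pays $143.70; OOP now $6201.60.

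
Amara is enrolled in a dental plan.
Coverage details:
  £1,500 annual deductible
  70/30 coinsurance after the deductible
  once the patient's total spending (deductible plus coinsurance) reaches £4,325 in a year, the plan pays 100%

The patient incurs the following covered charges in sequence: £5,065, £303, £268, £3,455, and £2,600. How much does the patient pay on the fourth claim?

£1,036.50

Claim 1 — £5,065: £1,500 to deductible, leaving £3,565; coinsurance £3,565 × 30% = £1,069.50. Patient owes £2,569.50 (running OOP £2,569.50).
Claim 2 — £303: deductible met; 30% of £303 = £90.90. Patient pays £90.90; OOP now £2,660.40.
Claim 3 — £268: 30% coinsurance on £268 = £80.40. Patient pays £80.40; OOP now £2,740.80.
Claim 4 — £3,455: deductible already satisfied, so patient's share is 30% × £3,455 = £1,036.50. Cost to patient: £1,036.50. OOP to date £3,777.30.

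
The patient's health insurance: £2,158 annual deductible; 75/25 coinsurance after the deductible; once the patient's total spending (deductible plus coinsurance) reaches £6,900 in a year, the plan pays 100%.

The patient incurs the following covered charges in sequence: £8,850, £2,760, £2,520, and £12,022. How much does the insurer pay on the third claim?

Claim 1 (£8,850): £2,158 to deductible, leaving £6,692; coinsurance £6,692 × 25% = £1,673. Patient pays £3,831; OOP now £3,831. Insurer: £8,850 − £3,831 = £5,019.
Claim 2 (£2,760): deductible already satisfied, so patient's share is 25% × £2,760 = £690. Patient pays £690; OOP now £4,521. Plan pays £2,760 − £690 = £2,070.
Claim 3 (£2,520): deductible met; 25% of £2,520 = £630. Patient pays £630; OOP now £5,151. Insurer: £2,520 − £630 = £1,890.

£1,890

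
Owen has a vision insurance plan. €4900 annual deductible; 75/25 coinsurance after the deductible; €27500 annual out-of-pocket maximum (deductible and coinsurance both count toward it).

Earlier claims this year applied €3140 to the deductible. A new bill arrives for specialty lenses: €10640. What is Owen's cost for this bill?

€3980

Remaining deductible: €4900 − €3140 = €1760.
The remaining €8880 (= €10640 − €1760) moves to coinsurance.
25% of €8880 = €2220 falls to the member.
That puts the member's cost at €1760 + €2220 = €3980 before any cap.
Year-to-date out-of-pocket becomes €3140 + €3980 = €7120, still under the €27500 maximum, so no cap applies.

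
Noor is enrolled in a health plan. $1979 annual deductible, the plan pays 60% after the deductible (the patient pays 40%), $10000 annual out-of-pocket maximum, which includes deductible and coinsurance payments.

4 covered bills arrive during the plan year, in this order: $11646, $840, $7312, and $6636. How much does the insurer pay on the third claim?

Bill 1, $11646: $1979 finishes the deductible; $9667 goes to coinsurance; patient's 40% is $3866.80. Patient owes $5845.80 (running OOP $5845.80). Insurer: $11646 − $5845.80 = $5800.20.
Bill 2, $840: 40% coinsurance on $840 = $336. Cost to patient: $336. OOP to date $6181.80. Insurer: $840 − $336 = $504.
Bill 3, $7312: deductible met; 40% of $7312 = $2924.80. Patient owes $2924.80 (running OOP $9106.60). Insurer: $7312 − $2924.80 = $4387.20.

$4387.20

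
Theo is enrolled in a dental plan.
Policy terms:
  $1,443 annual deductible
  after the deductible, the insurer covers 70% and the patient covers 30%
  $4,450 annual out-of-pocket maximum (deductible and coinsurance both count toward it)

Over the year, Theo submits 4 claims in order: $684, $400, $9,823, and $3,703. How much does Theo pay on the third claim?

$3,198.20

Bill 1, $684: entire amount goes to the deductible. Patient pays $684; OOP now $684.
Bill 2, $400: entire amount goes to the deductible. Patient pays $400; OOP now $1,084.
Bill 3, $9,823: deductible takes $359, $9,464 remains; patient's 30% is $2,839.20. Cost to patient: $3,198.20. OOP to date $4,282.20.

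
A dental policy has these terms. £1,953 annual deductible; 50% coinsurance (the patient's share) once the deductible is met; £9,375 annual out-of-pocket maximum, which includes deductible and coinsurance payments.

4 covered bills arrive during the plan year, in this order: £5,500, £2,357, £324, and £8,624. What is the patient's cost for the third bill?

Claim 1 — £5,500: £1,953 finishes the deductible; £3,547 goes to coinsurance; patient's 50% is £1,773.50. Cost to patient: £3,726.50. OOP to date £3,726.50.
Claim 2 — £2,357: deductible already satisfied, so patient's share is 50% × £2,357 = £1,178.50. Patient pays £1,178.50; OOP now £4,905.
Claim 3 — £324: deductible met; 50% of £324 = £162. Patient owes £162 (running OOP £5,067).

£162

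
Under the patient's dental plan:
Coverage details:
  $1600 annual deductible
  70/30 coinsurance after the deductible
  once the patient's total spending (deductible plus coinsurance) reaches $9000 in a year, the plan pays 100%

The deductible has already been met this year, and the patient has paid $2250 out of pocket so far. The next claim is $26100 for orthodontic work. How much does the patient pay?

The deductible is already satisfied, so the full bill goes to coinsurance.
Coinsurance: $26100 × 30% = $7830.
That would bring total out-of-pocket to $10080, past the $9000 cap. The patient is capped at $9000 − $2250 = $6750 on this claim.

$6750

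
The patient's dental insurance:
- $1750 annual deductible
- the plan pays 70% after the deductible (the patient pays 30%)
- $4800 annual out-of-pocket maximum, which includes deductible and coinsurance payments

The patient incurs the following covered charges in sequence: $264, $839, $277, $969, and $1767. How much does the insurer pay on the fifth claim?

Claim 1 ($264): fully absorbed by the deductible. Patient owes $264 (running OOP $264). Plan pays $264 − $264 = $0.
Claim 2 ($839): fully absorbed by the deductible. Cost to patient: $839. OOP to date $1103. Plan pays $839 − $839 = $0.
Claim 3 ($277): fully absorbed by the deductible. Cost to patient: $277. OOP to date $1380. Insurer: $277 − $277 = $0.
Claim 4 ($969): deductible takes $370, $599 remains; 30% of $599 = $179.70. Patient owes $549.70 (running OOP $1929.70). Plan pays $969 − $549.70 = $419.30.
Claim 5 ($1767): deductible met; 30% of $1767 = $530.10. Cost to patient: $530.10. OOP to date $2459.80. Plan pays $1767 − $530.10 = $1236.90.

$1236.90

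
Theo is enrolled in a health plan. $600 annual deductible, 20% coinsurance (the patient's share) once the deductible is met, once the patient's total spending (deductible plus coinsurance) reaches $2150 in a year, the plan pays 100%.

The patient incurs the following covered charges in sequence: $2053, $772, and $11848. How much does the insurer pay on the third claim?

#1 ($2053): deductible takes $600, $1453 remains; coinsurance $1453 × 20% = $290.60. Patient owes $890.60 (running OOP $890.60). Plan pays $2053 − $890.60 = $1162.40.
#2 ($772): deductible met; 20% of $772 = $154.40. Cost to patient: $154.40. OOP to date $1045. Plan pays $772 − $154.40 = $617.60.
#3 ($11848): deductible already satisfied, so patient's share is 20% × $11848 = $2369.60. Adding that to $1045 gives $3414.60, past the $2150 cap; patient pays only $2150 − $1045 = $1105. Insurer: $11848 − $1105 = $10743.

$10743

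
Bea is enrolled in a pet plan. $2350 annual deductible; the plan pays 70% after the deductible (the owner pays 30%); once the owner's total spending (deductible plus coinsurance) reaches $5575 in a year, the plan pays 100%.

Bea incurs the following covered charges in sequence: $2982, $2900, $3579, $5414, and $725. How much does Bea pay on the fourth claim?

$1091.70

Bill 1, $2982: $2350 finishes the deductible; $632 goes to coinsurance; 30% of $632 = $189.60. Cost to owner: $2539.60. OOP to date $2539.60.
Bill 2, $2900: deductible already satisfied, so owner's share is 30% × $2900 = $870. Owner owes $870 (running OOP $3409.60).
Bill 3, $3579: 30% coinsurance on $3579 = $1073.70. Cost to owner: $1073.70. OOP to date $4483.30.
Bill 4, $5414: deductible already satisfied, so owner's share is 30% × $5414 = $1624.20. Adding that to $4483.30 gives $6107.50, past the $5575 cap; owner pays only $5575 − $4483.30 = $1091.70.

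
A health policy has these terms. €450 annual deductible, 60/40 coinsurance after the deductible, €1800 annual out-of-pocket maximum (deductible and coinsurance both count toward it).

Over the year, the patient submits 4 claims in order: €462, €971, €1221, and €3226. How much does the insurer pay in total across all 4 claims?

Bill 1, €462: €450 finishes the deductible; €12 goes to coinsurance; 40% of €12 = €4.80. Patient owes €454.80 (running OOP €454.80). Plan pays €462 − €454.80 = €7.20.
Bill 2, €971: 40% coinsurance on €971 = €388.40. Patient pays €388.40; OOP now €843.20. Insurer: €971 − €388.40 = €582.60.
Bill 3, €1221: deductible already satisfied, so patient's share is 40% × €1221 = €488.40. Patient pays €488.40; OOP now €1331.60. Plan pays €1221 − €488.40 = €732.60.
Bill 4, €3226: deductible met; 40% of €3226 = €1290.40. OOP would hit €2622 > €1800, so the cap limits the patient to €1800 − €1331.60 = €468.40. Plan pays €3226 − €468.40 = €2757.60.
Insurer total = bills − patient's total = €5880 − €1800 = €4080.

€4080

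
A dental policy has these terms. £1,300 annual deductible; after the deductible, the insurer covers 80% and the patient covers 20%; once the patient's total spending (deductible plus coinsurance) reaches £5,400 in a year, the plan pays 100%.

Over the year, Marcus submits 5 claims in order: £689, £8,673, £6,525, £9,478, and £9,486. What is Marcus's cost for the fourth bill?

Claim 1 — £689: fully absorbed by the deductible. Patient pays £689; OOP now £689.
Claim 2 — £8,673: deductible takes £611, £8,062 remains; patient's 20% is £1,612.40. Cost to patient: £2,223.40. OOP to date £2,912.40.
Claim 3 — £6,525: 20% coinsurance on £6,525 = £1,305. Patient pays £1,305; OOP now £4,217.40.
Claim 4 — £9,478: deductible met; 20% of £9,478 = £1,895.60. Adding that to £4,217.40 gives £6,113, past the £5,400 cap; patient pays only £5,400 − £4,217.40 = £1,182.60.

£1,182.60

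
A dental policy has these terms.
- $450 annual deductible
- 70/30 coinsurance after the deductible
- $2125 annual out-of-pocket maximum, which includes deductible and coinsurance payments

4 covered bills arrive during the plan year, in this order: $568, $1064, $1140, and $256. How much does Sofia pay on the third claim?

Claim 1 — $568: $450 to deductible, leaving $118; patient's 30% is $35.40. Patient owes $485.40 (running OOP $485.40).
Claim 2 — $1064: deductible met; 30% of $1064 = $319.20. Patient pays $319.20; OOP now $804.60.
Claim 3 — $1140: deductible met; 30% of $1140 = $342. Patient owes $342 (running OOP $1146.60).

$342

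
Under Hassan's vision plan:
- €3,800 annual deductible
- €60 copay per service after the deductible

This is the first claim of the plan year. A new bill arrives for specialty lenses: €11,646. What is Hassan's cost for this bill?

The full €3,800 deductible is still open; €3,800 of this bill applies to it.
That leaves €11,646 − €3,800 = €7,846 for the copay.
Copay on this service: €60.
That puts the member's cost at €3,800 + €60 = €3,860.

€3,860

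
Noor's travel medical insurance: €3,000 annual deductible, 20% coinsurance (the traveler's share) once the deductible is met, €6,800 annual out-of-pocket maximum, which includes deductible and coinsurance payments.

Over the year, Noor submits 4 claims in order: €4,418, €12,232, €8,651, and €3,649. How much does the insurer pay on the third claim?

Bill 1, €4,418: deductible takes €3,000, €1,418 remains; 20% of €1,418 = €283.60. Traveler owes €3,283.60 (running OOP €3,283.60). Insurer: €4,418 − €3,283.60 = €1,134.40.
Bill 2, €12,232: deductible met; 20% of €12,232 = €2,446.40. Traveler pays €2,446.40; OOP now €5,730. Insurer: €12,232 − €2,446.40 = €9,785.60.
Bill 3, €8,651: deductible met; 20% of €8,651 = €1,730.20. Adding that to €5,730 gives €7,460.20, past the €6,800 cap; traveler pays only €6,800 − €5,730 = €1,070. Insurer: €8,651 − €1,070 = €7,581.

€7,581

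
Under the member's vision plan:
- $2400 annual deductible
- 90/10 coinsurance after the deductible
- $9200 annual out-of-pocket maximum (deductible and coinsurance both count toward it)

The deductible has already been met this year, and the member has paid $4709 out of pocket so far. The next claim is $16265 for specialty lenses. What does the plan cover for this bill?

$14638.50

With the deductible met, the entire $16265 is subject to coinsurance.
Member's 10% share of $16265 is $1626.50.
Year-to-date out-of-pocket becomes $4709 + $1626.50 = $6335.50, still under the $9200 maximum, so no cap applies.
The insurer covers the remainder: $16265 − $1626.50 = $14638.50.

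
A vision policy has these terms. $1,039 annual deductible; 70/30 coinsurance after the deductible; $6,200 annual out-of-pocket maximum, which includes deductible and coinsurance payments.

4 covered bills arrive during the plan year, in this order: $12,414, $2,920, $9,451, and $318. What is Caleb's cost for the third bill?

#1 ($12,414): deductible takes $1,039, $11,375 remains; 30% of $11,375 = $3,412.50. Member owes $4,451.50 (running OOP $4,451.50).
#2 ($2,920): 30% coinsurance on $2,920 = $876. Cost to member: $876. OOP to date $5,327.50.
#3 ($9,451): deductible met; 30% of $9,451 = $2,835.30. That would push OOP to $8,162.80, over the $6,200 cap, so member pays $6,200 − $5,327.50 = $872.50.

$872.50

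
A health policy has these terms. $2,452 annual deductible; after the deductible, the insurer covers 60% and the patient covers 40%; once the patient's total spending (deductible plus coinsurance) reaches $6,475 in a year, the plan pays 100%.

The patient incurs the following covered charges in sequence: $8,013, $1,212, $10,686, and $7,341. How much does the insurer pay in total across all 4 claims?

Bill 1, $8,013: $2,452 to deductible, leaving $5,561; patient's 40% is $2,224.40. Cost to patient: $4,676.40. OOP to date $4,676.40. Plan pays $8,013 − $4,676.40 = $3,336.60.
Bill 2, $1,212: deductible already satisfied, so patient's share is 40% × $1,212 = $484.80. Patient pays $484.80; OOP now $5,161.20. Plan pays $1,212 − $484.80 = $727.20.
Bill 3, $10,686: deductible met; 40% of $10,686 = $4,274.40. OOP would hit $9,435.60 > $6,475, so the cap limits the patient to $6,475 − $5,161.20 = $1,313.80. Plan pays $10,686 − $1,313.80 = $9,372.20.
Bill 4, $7,341: 40% coinsurance on $7,341 = $2,936.40. That would push OOP to $9,411.40, over the $6,475 cap, so patient pays $6,475 − $6,475 = $0. Plan pays $7,341 − $0 = $7,341.
Insurer total = bills − patient's total = $27,252 − $6,475 = $20,777.

$20,777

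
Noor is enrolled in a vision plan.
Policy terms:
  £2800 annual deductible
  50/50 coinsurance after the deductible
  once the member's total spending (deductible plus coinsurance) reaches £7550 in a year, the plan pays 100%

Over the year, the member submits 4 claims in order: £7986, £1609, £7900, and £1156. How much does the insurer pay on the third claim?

£6547.50

Claim 1 (£7986): £2800 to deductible, leaving £5186; 50% of £5186 = £2593. Member owes £5393 (running OOP £5393). Plan pays £7986 − £5393 = £2593.
Claim 2 (£1609): deductible already satisfied, so member's share is 50% × £1609 = £804.50. Member owes £804.50 (running OOP £6197.50). Plan pays £1609 − £804.50 = £804.50.
Claim 3 (£7900): deductible met; 50% of £7900 = £3950. OOP would hit £10147.50 > £7550, so the cap limits the member to £7550 − £6197.50 = £1352.50. Insurer: £7900 − £1352.50 = £6547.50.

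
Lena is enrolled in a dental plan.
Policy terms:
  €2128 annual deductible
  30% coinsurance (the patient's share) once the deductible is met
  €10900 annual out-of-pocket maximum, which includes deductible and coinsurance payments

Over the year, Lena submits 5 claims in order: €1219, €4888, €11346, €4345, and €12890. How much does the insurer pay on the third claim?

Bill 1, €1219: entire amount goes to the deductible. Cost to patient: €1219. OOP to date €1219. Plan pays €1219 − €1219 = €0.
Bill 2, €4888: deductible takes €909, €3979 remains; 30% of €3979 = €1193.70. Patient owes €2102.70 (running OOP €3321.70). Insurer: €4888 − €2102.70 = €2785.30.
Bill 3, €11346: deductible already satisfied, so patient's share is 30% × €11346 = €3403.80. Patient owes €3403.80 (running OOP €6725.50). Insurer: €11346 − €3403.80 = €7942.20.

€7942.20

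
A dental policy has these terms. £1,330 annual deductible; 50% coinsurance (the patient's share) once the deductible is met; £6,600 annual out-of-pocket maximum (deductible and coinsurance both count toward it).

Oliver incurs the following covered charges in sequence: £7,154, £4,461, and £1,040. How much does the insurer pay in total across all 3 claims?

£6,055

#1 (£7,154): £1,330 to deductible, leaving £5,824; 50% of £5,824 = £2,912. Patient owes £4,242 (running OOP £4,242). Plan pays £7,154 − £4,242 = £2,912.
#2 (£4,461): deductible already satisfied, so patient's share is 50% × £4,461 = £2,230.50. Patient owes £2,230.50 (running OOP £6,472.50). Plan pays £4,461 − £2,230.50 = £2,230.50.
#3 (£1,040): 50% coinsurance on £1,040 = £520. OOP would hit £6,992.50 > £6,600, so the cap limits the patient to £6,600 − £6,472.50 = £127.50. Insurer: £1,040 − £127.50 = £912.50.
Insurer total: £2,912 + £2,230.50 + £912.50 = £6,055.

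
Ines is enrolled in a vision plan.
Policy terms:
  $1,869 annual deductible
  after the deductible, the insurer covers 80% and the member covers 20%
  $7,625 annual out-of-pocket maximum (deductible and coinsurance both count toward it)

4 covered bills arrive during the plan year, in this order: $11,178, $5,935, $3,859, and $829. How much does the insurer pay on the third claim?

$3,087.20

#1 ($11,178): $1,869 finishes the deductible; $9,309 goes to coinsurance; 20% of $9,309 = $1,861.80. Member pays $3,730.80; OOP now $3,730.80. Insurer: $11,178 − $3,730.80 = $7,447.20.
#2 ($5,935): 20% coinsurance on $5,935 = $1,187. Member owes $1,187 (running OOP $4,917.80). Plan pays $5,935 − $1,187 = $4,748.
#3 ($3,859): 20% coinsurance on $3,859 = $771.80. Member owes $771.80 (running OOP $5,689.60). Insurer: $3,859 − $771.80 = $3,087.20.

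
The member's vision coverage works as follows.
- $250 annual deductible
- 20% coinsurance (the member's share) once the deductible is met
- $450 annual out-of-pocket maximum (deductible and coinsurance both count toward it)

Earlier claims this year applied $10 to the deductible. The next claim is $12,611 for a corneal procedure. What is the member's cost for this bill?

$440

Remaining deductible: $250 − $10 = $240.
That leaves $12,611 − $240 = $12,371 for coinsurance.
Coinsurance: $12,371 × 20% = $2,474.20.
So the member owes $240 + $2,474.20 = $2,714.20 before any cap.
Year-to-date out-of-pocket would reach $10 + $2,714.20 = $2,724.20, above the $450 maximum, so the member pays only $450 − $10 = $440.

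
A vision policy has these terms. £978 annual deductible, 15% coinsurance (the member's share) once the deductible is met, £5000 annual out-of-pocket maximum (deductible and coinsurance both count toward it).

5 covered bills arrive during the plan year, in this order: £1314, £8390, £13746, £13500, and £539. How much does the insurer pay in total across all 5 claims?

£32489

Claim 1 — £1314: £978 to deductible, leaving £336; member's 15% is £50.40. Member pays £1028.40; OOP now £1028.40. Insurer: £1314 − £1028.40 = £285.60.
Claim 2 — £8390: 15% coinsurance on £8390 = £1258.50. Member owes £1258.50 (running OOP £2286.90). Insurer: £8390 − £1258.50 = £7131.50.
Claim 3 — £13746: 15% coinsurance on £13746 = £2061.90. Cost to member: £2061.90. OOP to date £4348.80. Insurer: £13746 − £2061.90 = £11684.10.
Claim 4 — £13500: deductible already satisfied, so member's share is 15% × £13500 = £2025. OOP would hit £6373.80 > £5000, so the cap limits the member to £5000 − £4348.80 = £651.20. Plan pays £13500 − £651.20 = £12848.80.
Claim 5 — £539: deductible already satisfied, so member's share is 15% × £539 = £80.85. That would push OOP to £5080.85, over the £5000 cap, so member pays £5000 − £5000 = £0. Plan pays £539 − £0 = £539.
Insurer total = bills − member's total = £37489 − £5000 = £32489.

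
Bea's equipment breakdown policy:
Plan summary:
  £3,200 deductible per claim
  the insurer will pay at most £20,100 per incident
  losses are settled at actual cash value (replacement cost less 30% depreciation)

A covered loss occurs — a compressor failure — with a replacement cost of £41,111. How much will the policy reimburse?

£20,100

Actual cash value after 30% depreciation: £41,111 × 70% = £28,777.70.
Less the £3,200 deductible: £28,777.70 − £3,200 = £25,577.70.
Since £25,577.70 > £20,100, the payout is capped at £20,100.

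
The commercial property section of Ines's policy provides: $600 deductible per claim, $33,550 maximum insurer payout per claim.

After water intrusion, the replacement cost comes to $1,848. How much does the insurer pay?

$1,248

Less the $600 deductible: $1,848 − $600 = $1,248.
That's under the $33,550 cap, so the insurer reimburses the full $1,248.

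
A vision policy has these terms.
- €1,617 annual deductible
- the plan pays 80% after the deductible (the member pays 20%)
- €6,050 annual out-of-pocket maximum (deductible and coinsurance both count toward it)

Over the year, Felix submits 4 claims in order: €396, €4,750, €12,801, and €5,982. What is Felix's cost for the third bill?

€2,560.20

Claim 1 — €396: fully absorbed by the deductible. Member owes €396 (running OOP €396).
Claim 2 — €4,750: €1,221 to deductible, leaving €3,529; member's 20% is €705.80. Cost to member: €1,926.80. OOP to date €2,322.80.
Claim 3 — €12,801: deductible already satisfied, so member's share is 20% × €12,801 = €2,560.20. Cost to member: €2,560.20. OOP to date €4,883.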